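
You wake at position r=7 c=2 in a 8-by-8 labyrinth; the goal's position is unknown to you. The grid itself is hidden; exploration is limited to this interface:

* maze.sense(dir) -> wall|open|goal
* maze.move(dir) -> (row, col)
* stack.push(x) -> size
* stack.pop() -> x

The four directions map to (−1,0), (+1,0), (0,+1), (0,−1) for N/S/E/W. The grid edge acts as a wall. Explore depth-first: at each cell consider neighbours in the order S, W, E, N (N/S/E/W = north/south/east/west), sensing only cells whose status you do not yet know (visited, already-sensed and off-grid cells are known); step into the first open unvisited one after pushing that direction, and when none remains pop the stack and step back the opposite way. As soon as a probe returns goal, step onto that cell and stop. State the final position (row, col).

~$ maze.sense dir=west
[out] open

~$ stack.push x=west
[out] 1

~$ maze.move dir=west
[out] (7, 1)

~$ maze.sense dir=west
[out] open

~$ stack.push x=west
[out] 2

~$ maze.move dir=west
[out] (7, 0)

~$ maze.sense dir=north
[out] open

~$ stack.push x=north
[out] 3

~$ maze.move dir=north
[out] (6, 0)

~$ maze.sense dir=east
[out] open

~$ stack.push x=east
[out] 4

~$ maze.move dir=east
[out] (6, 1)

~$ maze.sense dir=east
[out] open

~$ stack.push x=east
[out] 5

~$ maze.move dir=east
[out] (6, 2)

~$ maze.sense dir=east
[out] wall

~$ maze.sense dir=north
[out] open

~$ stack.push x=north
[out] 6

~$ maze.move dir=north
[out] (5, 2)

~$ maze.sense dir=west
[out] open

~$ stack.push x=west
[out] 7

~$ maze.move dir=west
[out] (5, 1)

~$ maze.sense dir=west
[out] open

~$ stack.push x=west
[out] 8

~$ maze.move dir=west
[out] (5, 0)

~$ maze.sense dir=north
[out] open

~$ stack.push x=north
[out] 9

~$ maze.move dir=north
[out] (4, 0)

~$ maze.sense dir=east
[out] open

~$ stack.push x=east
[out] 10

~$ maze.move dir=east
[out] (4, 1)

~$ maze.sense dir=east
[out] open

~$ stack.push x=east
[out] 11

~$ maze.move dir=east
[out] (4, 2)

~$ maze.sense dir=east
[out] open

~$ stack.push x=east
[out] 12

~$ maze.move dir=east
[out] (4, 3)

~$ maze.sense dir=south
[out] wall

~$ maze.sense dir=east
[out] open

~$ stack.push x=east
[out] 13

~$ maze.move dir=east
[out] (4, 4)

~$ maze.sense dir=south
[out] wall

~$ maze.sense dir=east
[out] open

~$ stack.push x=east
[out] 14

~$ maze.move dir=east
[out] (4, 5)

~$ maze.sense dir=south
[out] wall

~$ maze.sense dir=east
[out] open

~$ stack.push x=east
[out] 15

~$ maze.move dir=east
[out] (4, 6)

~$ maze.sense dir=south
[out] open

~$ stack.push x=south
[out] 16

~$ maze.move dir=south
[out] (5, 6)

~$ maze.sense dir=south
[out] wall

~$ maze.sense dir=east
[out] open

~$ stack.push x=east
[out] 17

~$ maze.move dir=east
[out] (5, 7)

~$ maze.sense dir=south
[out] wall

~$ maze.sense dir=north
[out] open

~$ stack.push x=north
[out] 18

~$ maze.move dir=north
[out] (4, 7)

~$ maze.sense dir=north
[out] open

~$ stack.push x=north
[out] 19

~$ maze.move dir=north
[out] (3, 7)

~$ maze.sense dir=west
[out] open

~$ stack.push x=west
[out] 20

~$ maze.move dir=west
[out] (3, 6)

~$ maze.sense dir=west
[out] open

~$ stack.push x=west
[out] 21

~$ maze.move dir=west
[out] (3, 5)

~$ maze.sense dir=west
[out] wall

~$ maze.sense dir=north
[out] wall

~$ stack.pop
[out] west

~$ maze.move dir=east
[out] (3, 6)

~$ maze.sense dir=north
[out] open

~$ stack.push x=north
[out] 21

~$ maze.move dir=north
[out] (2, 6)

~$ maze.sense dir=east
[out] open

~$ stack.push x=east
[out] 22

~$ maze.move dir=east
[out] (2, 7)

~$ maze.sense dir=north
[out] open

~$ stack.push x=north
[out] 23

~$ maze.move dir=north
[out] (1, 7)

~$ maze.sense dir=west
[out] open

~$ stack.push x=west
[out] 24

~$ maze.move dir=west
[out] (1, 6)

~$ maze.sense dir=west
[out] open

~$ stack.push x=west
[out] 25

~$ maze.move dir=west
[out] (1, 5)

~$ maze.sense dir=west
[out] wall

~$ maze.sense dir=north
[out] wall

~$ stack.pop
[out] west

~$ maze.move dir=east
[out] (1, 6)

~$ maze.sense dir=north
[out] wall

~$ stack.pop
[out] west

~$ maze.move dir=east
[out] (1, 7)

~$ maze.sense dir=north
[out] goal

~$ maze.move dir=north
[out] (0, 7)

Answer: (0, 7)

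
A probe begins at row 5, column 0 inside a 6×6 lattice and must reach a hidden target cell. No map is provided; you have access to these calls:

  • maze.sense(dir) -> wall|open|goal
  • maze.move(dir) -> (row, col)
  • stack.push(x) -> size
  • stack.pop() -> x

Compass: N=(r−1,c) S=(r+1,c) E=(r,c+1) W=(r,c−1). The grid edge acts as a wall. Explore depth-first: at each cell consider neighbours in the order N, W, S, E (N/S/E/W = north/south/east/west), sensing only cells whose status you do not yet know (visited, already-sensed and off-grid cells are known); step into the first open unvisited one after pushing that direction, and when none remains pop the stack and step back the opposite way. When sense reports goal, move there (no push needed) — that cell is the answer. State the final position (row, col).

;; maze.sense(north) == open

;; stack.push(north) == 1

;; maze.move(north) == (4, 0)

;; maze.sense(north) == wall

;; maze.sense(east) == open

;; stack.push(east) == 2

;; maze.move(east) == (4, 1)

;; maze.sense(north) == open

;; stack.push(north) == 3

;; maze.move(north) == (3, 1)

;; maze.sense(north) == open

;; stack.push(north) == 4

;; maze.move(north) == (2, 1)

;; maze.sense(north) == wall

;; maze.sense(west) == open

;; stack.push(west) == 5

;; maze.move(west) == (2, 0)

;; maze.sense(north) == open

;; stack.push(north) == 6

;; maze.move(north) == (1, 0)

;; maze.sense(north) == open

;; stack.push(north) == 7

;; maze.move(north) == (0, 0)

;; maze.sense(east) == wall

;; stack.pop() == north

;; maze.move(south) == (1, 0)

;; stack.pop() == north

;; maze.move(south) == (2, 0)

;; stack.pop() == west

;; maze.move(east) == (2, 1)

;; maze.sense(east) == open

;; stack.push(east) == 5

;; maze.move(east) == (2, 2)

;; maze.sense(north) == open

;; stack.push(north) == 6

;; maze.move(north) == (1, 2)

;; maze.sense(north) == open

;; stack.push(north) == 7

;; maze.move(north) == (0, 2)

;; maze.sense(east) == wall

;; stack.pop() == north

;; maze.move(south) == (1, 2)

;; maze.sense(east) == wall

;; stack.pop() == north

;; maze.move(south) == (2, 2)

;; maze.sense(south) == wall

;; maze.sense(east) == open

;; stack.push(east) == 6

;; maze.move(east) == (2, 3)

;; maze.sense(south) == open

;; stack.push(south) == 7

;; maze.move(south) == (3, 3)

;; maze.sense(south) == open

;; stack.push(south) == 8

;; maze.move(south) == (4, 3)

;; maze.sense(west) == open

;; stack.push(west) == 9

;; maze.move(west) == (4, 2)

;; maze.sense(south) == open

;; stack.push(south) == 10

;; maze.move(south) == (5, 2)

;; maze.sense(west) == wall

;; maze.sense(east) == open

;; stack.push(east) == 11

;; maze.move(east) == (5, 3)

;; maze.sense(east) == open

;; stack.push(east) == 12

;; maze.move(east) == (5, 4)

;; maze.sense(north) == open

;; stack.push(north) == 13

;; maze.move(north) == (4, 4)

;; maze.sense(north) == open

;; stack.push(north) == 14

;; maze.move(north) == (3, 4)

;; maze.sense(north) == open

;; stack.push(north) == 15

;; maze.move(north) == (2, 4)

;; maze.sense(north) == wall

;; maze.sense(east) == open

;; stack.push(east) == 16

;; maze.move(east) == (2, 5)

;; maze.sense(north) == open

;; stack.push(north) == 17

;; maze.move(north) == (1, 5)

;; maze.sense(north) == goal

;; maze.move(north) == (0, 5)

Answer: (0, 5)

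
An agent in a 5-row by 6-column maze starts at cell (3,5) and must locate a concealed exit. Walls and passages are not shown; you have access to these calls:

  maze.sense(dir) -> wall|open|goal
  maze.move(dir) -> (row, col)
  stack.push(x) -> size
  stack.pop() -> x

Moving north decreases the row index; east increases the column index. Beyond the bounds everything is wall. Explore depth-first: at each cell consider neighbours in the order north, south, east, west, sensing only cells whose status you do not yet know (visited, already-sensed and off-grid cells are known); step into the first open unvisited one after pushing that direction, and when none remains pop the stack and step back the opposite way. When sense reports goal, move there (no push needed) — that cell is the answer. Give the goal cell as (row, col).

Step: sense[north]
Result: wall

Step: sense[south]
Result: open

Step: push[south]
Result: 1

Step: move[south]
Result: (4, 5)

Step: sense[west]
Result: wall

Step: pop[]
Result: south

Step: move[north]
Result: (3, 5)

Step: sense[west]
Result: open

Step: push[west]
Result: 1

Step: move[west]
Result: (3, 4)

Step: sense[north]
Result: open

Step: push[north]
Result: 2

Step: move[north]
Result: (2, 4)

Step: sense[north]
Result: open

Step: push[north]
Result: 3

Step: move[north]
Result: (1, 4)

Step: sense[north]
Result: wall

Step: sense[east]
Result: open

Step: push[east]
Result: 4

Step: move[east]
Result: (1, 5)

Step: sense[north]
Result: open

Step: push[north]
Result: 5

Step: move[north]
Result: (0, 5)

Step: pop[]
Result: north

Step: move[south]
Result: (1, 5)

Step: pop[]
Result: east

Step: move[west]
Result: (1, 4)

Step: sense[west]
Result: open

Step: push[west]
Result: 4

Step: move[west]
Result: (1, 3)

Step: sense[north]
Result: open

Step: push[north]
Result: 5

Step: move[north]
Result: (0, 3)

Step: sense[west]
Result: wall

Step: pop[]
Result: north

Step: move[south]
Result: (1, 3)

Step: sense[south]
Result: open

Step: push[south]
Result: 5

Step: move[south]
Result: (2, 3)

Step: sense[south]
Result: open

Step: push[south]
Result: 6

Step: move[south]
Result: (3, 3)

Step: sense[south]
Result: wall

Step: sense[west]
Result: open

Step: push[west]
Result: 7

Step: move[west]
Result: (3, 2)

Step: sense[north]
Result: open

Step: push[north]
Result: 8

Step: move[north]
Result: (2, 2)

Step: sense[north]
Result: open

Step: push[north]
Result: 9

Step: move[north]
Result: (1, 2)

Step: sense[west]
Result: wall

Step: pop[]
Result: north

Step: move[south]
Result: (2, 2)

Step: sense[west]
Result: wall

Step: pop[]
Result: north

Step: move[south]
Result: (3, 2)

Step: sense[south]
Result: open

Step: push[south]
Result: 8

Step: move[south]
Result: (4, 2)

Step: sense[west]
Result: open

Step: push[west]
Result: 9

Step: move[west]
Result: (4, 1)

Step: sense[north]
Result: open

Step: push[north]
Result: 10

Step: move[north]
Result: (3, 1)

Step: sense[west]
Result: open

Step: push[west]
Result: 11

Step: move[west]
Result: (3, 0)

Step: sense[north]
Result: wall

Step: sense[south]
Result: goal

Step: move[south]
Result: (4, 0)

Answer: (4, 0)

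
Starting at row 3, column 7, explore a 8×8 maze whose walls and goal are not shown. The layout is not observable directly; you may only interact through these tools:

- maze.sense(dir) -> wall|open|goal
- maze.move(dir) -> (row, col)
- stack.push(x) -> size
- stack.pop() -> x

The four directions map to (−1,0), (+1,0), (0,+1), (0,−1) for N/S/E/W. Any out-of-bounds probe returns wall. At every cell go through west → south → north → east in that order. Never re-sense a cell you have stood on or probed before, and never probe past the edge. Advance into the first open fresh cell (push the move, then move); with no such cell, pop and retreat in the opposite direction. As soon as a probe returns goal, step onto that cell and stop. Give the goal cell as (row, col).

! sense(west) == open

! push(west) == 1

! move(west) == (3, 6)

! sense(west) == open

! push(west) == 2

! move(west) == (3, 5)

! sense(west) == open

! push(west) == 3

! move(west) == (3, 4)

! sense(west) == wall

! sense(south) == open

! push(south) == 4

! move(south) == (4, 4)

! sense(west) == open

! push(west) == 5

! move(west) == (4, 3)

! sense(west) == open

! push(west) == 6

! move(west) == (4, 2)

! sense(west) == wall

! sense(south) == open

! push(south) == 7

! move(south) == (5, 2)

! sense(west) == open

! push(west) == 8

! move(west) == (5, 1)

! sense(west) == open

! push(west) == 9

! move(west) == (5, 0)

! sense(south) == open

! push(south) == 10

! move(south) == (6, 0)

! sense(south) == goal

! move(south) == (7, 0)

Answer: (7, 0)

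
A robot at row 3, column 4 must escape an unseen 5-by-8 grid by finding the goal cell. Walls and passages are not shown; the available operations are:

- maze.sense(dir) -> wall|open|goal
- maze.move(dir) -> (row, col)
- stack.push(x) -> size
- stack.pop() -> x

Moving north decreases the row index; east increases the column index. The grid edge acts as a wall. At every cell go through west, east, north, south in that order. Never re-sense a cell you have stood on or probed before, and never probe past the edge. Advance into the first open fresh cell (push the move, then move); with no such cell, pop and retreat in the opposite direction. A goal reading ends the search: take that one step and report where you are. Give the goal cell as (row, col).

$ maze.sense dir→west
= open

$ stack.push x→west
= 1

$ maze.move dir→west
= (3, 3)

$ maze.sense dir→west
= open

$ stack.push x→west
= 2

$ maze.move dir→west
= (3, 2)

$ maze.sense dir→west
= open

$ stack.push x→west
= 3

$ maze.move dir→west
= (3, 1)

$ maze.sense dir→west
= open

$ stack.push x→west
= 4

$ maze.move dir→west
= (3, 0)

$ maze.sense dir→north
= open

$ stack.push x→north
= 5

$ maze.move dir→north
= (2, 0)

$ maze.sense dir→east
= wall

$ maze.sense dir→north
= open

$ stack.push x→north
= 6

$ maze.move dir→north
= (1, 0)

$ maze.sense dir→east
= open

$ stack.push x→east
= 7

$ maze.move dir→east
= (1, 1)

$ maze.sense dir→east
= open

$ stack.push x→east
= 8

$ maze.move dir→east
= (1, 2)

$ maze.sense dir→east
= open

$ stack.push x→east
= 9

$ maze.move dir→east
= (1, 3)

$ maze.sense dir→east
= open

$ stack.push x→east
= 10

$ maze.move dir→east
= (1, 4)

$ maze.sense dir→east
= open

$ stack.push x→east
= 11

$ maze.move dir→east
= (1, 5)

$ maze.sense dir→east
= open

$ stack.push x→east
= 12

$ maze.move dir→east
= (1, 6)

$ maze.sense dir→east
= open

$ stack.push x→east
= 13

$ maze.move dir→east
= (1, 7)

$ maze.sense dir→north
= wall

$ maze.sense dir→south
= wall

$ stack.pop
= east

$ maze.move dir→west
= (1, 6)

$ maze.sense dir→north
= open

$ stack.push x→north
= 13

$ maze.move dir→north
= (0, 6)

$ maze.sense dir→west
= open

$ stack.push x→west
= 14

$ maze.move dir→west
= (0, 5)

$ maze.sense dir→west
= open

$ stack.push x→west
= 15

$ maze.move dir→west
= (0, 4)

$ maze.sense dir→west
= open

$ stack.push x→west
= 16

$ maze.move dir→west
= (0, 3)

$ maze.sense dir→west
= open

$ stack.push x→west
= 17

$ maze.move dir→west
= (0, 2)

$ maze.sense dir→west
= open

$ stack.push x→west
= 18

$ maze.move dir→west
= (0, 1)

$ maze.sense dir→west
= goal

$ maze.move dir→west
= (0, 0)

Answer: (0, 0)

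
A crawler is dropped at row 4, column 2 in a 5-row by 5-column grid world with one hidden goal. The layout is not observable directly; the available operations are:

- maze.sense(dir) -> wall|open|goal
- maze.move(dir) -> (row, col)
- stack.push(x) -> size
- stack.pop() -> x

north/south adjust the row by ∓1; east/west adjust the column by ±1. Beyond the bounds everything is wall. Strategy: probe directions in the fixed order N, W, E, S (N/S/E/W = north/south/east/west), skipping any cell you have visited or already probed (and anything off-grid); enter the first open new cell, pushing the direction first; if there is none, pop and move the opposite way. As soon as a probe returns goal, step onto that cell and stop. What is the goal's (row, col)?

Act: sense[dir='north']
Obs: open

Act: push[x='north']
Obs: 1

Act: move[dir='north']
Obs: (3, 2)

Act: sense[dir='north']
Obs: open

Act: push[x='north']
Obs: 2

Act: move[dir='north']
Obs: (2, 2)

Act: sense[dir='north']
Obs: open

Act: push[x='north']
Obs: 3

Act: move[dir='north']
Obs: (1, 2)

Act: sense[dir='north']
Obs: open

Act: push[x='north']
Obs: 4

Act: move[dir='north']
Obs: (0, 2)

Act: sense[dir='west']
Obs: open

Act: push[x='west']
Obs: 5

Act: move[dir='west']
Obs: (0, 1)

Act: sense[dir='west']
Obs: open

Act: push[x='west']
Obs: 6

Act: move[dir='west']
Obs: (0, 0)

Act: sense[dir='south']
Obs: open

Act: push[x='south']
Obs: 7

Act: move[dir='south']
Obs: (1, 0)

Act: sense[dir='east']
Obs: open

Act: push[x='east']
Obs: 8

Act: move[dir='east']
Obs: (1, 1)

Act: sense[dir='south']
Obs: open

Act: push[x='south']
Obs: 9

Act: move[dir='south']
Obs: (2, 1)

Act: sense[dir='west']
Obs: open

Act: push[x='west']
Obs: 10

Act: move[dir='west']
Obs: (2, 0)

Act: sense[dir='south']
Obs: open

Act: push[x='south']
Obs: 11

Act: move[dir='south']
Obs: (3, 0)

Act: sense[dir='east']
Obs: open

Act: push[x='east']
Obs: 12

Act: move[dir='east']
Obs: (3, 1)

Act: sense[dir='south']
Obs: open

Act: push[x='south']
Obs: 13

Act: move[dir='south']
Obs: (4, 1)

Act: sense[dir='west']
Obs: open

Act: push[x='west']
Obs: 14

Act: move[dir='west']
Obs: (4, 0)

Act: pop[]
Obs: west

Act: move[dir='east']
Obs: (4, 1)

Act: pop[]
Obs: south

Act: move[dir='north']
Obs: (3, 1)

Act: pop[]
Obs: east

Act: move[dir='west']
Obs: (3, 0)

Act: pop[]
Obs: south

Act: move[dir='north']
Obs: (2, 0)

Act: pop[]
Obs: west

Act: move[dir='east']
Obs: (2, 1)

Act: pop[]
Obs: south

Act: move[dir='north']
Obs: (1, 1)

Act: pop[]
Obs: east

Act: move[dir='west']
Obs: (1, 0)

Act: pop[]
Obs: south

Act: move[dir='north']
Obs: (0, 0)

Act: pop[]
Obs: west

Act: move[dir='east']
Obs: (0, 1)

Act: pop[]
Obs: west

Act: move[dir='east']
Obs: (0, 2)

Act: sense[dir='east']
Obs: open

Act: push[x='east']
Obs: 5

Act: move[dir='east']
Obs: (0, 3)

Act: sense[dir='east']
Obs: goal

Act: move[dir='east']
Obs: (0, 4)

Answer: (0, 4)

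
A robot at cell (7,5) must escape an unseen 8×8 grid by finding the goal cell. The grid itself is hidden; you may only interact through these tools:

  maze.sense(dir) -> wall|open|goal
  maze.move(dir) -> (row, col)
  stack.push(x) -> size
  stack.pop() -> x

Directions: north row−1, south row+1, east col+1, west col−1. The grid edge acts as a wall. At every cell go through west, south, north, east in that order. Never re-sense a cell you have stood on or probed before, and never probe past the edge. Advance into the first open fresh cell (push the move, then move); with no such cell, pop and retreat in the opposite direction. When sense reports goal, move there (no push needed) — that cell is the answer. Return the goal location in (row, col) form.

·→ sense(dir→west)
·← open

·→ push(x→west)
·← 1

·→ move(dir→west)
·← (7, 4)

·→ sense(dir→west)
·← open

·→ push(x→west)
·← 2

·→ move(dir→west)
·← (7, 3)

·→ sense(dir→west)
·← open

·→ push(x→west)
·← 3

·→ move(dir→west)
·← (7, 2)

·→ sense(dir→west)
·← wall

·→ sense(dir→north)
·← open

·→ push(x→north)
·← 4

·→ move(dir→north)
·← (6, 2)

·→ sense(dir→west)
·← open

·→ push(x→west)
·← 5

·→ move(dir→west)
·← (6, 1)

·→ sense(dir→west)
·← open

·→ push(x→west)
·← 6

·→ move(dir→west)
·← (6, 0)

·→ sense(dir→south)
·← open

·→ push(x→south)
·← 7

·→ move(dir→south)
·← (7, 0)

·→ pop()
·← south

·→ move(dir→north)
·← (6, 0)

·→ sense(dir→north)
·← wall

·→ pop()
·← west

·→ move(dir→east)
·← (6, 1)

·→ sense(dir→north)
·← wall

·→ pop()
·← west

·→ move(dir→east)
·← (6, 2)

·→ sense(dir→north)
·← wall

·→ sense(dir→east)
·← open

·→ push(x→east)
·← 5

·→ move(dir→east)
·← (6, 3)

·→ sense(dir→north)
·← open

·→ push(x→north)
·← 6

·→ move(dir→north)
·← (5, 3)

·→ sense(dir→north)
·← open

·→ push(x→north)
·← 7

·→ move(dir→north)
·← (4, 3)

·→ sense(dir→west)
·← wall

·→ sense(dir→north)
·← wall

·→ sense(dir→east)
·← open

·→ push(x→east)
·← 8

·→ move(dir→east)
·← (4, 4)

·→ sense(dir→south)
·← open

·→ push(x→south)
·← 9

·→ move(dir→south)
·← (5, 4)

·→ sense(dir→south)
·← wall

·→ sense(dir→east)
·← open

·→ push(x→east)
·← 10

·→ move(dir→east)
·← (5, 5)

·→ sense(dir→south)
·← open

·→ push(x→south)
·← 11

·→ move(dir→south)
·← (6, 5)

·→ sense(dir→east)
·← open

·→ push(x→east)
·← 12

·→ move(dir→east)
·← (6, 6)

·→ sense(dir→south)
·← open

·→ push(x→south)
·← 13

·→ move(dir→south)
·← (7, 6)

·→ sense(dir→east)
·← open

·→ push(x→east)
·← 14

·→ move(dir→east)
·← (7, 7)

·→ sense(dir→north)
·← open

·→ push(x→north)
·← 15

·→ move(dir→north)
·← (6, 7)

·→ sense(dir→north)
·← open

·→ push(x→north)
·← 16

·→ move(dir→north)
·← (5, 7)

·→ sense(dir→west)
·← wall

·→ sense(dir→north)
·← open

·→ push(x→north)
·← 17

·→ move(dir→north)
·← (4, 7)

·→ sense(dir→west)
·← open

·→ push(x→west)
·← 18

·→ move(dir→west)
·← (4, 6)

·→ sense(dir→west)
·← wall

·→ sense(dir→north)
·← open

·→ push(x→north)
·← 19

·→ move(dir→north)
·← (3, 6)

·→ sense(dir→west)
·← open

·→ push(x→west)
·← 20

·→ move(dir→west)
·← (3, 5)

·→ sense(dir→west)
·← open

·→ push(x→west)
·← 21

·→ move(dir→west)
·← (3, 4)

·→ sense(dir→north)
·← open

·→ push(x→north)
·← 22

·→ move(dir→north)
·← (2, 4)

·→ sense(dir→west)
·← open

·→ push(x→west)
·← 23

·→ move(dir→west)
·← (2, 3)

·→ sense(dir→west)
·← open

·→ push(x→west)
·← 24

·→ move(dir→west)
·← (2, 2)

·→ sense(dir→west)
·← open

·→ push(x→west)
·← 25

·→ move(dir→west)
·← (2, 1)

·→ sense(dir→west)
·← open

·→ push(x→west)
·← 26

·→ move(dir→west)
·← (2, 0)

·→ sense(dir→south)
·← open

·→ push(x→south)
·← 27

·→ move(dir→south)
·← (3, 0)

·→ sense(dir→south)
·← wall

·→ sense(dir→east)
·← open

·→ push(x→east)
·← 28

·→ move(dir→east)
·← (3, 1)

·→ sense(dir→south)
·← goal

·→ move(dir→south)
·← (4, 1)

Answer: (4, 1)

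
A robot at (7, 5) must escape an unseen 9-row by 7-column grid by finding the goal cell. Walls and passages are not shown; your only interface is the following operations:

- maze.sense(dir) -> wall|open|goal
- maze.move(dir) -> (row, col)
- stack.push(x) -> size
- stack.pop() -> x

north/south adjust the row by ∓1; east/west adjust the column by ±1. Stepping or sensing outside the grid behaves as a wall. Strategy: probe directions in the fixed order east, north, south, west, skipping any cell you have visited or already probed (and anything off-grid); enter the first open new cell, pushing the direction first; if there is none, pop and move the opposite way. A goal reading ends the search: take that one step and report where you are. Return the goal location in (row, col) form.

// maze.sense(dir→east) -> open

// stack.push(x→east) -> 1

// maze.move(dir→east) -> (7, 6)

// maze.sense(dir→north) -> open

// stack.push(x→north) -> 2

// maze.move(dir→north) -> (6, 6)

// maze.sense(dir→north) -> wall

// maze.sense(dir→west) -> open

// stack.push(x→west) -> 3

// maze.move(dir→west) -> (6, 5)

// maze.sense(dir→north) -> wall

// maze.sense(dir→west) -> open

// stack.push(x→west) -> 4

// maze.move(dir→west) -> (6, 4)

// maze.sense(dir→north) -> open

// stack.push(x→north) -> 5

// maze.move(dir→north) -> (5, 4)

// maze.sense(dir→north) -> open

// stack.push(x→north) -> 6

// maze.move(dir→north) -> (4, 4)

// maze.sense(dir→east) -> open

// stack.push(x→east) -> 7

// maze.move(dir→east) -> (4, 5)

// maze.sense(dir→east) -> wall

// maze.sense(dir→north) -> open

// stack.push(x→north) -> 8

// maze.move(dir→north) -> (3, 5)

// maze.sense(dir→east) -> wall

// maze.sense(dir→north) -> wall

// maze.sense(dir→west) -> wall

// stack.pop() -> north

// maze.move(dir→south) -> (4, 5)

// stack.pop() -> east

// maze.move(dir→west) -> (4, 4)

// maze.sense(dir→west) -> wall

// stack.pop() -> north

// maze.move(dir→south) -> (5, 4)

// maze.sense(dir→west) -> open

// stack.push(x→west) -> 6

// maze.move(dir→west) -> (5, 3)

// maze.sense(dir→south) -> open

// stack.push(x→south) -> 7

// maze.move(dir→south) -> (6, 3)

// maze.sense(dir→south) -> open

// stack.push(x→south) -> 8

// maze.move(dir→south) -> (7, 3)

// maze.sense(dir→east) -> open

// stack.push(x→east) -> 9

// maze.move(dir→east) -> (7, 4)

// maze.sense(dir→south) -> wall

// stack.pop() -> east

// maze.move(dir→west) -> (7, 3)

// maze.sense(dir→south) -> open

// stack.push(x→south) -> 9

// maze.move(dir→south) -> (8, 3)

// maze.sense(dir→west) -> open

// stack.push(x→west) -> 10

// maze.move(dir→west) -> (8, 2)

// maze.sense(dir→north) -> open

// stack.push(x→north) -> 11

// maze.move(dir→north) -> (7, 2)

// maze.sense(dir→north) -> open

// stack.push(x→north) -> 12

// maze.move(dir→north) -> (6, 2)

// maze.sense(dir→north) -> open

// stack.push(x→north) -> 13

// maze.move(dir→north) -> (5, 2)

// maze.sense(dir→north) -> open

// stack.push(x→north) -> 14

// maze.move(dir→north) -> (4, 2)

// maze.sense(dir→north) -> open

// stack.push(x→north) -> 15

// maze.move(dir→north) -> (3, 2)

// maze.sense(dir→east) -> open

// stack.push(x→east) -> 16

// maze.move(dir→east) -> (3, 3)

// maze.sense(dir→north) -> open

// stack.push(x→north) -> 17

// maze.move(dir→north) -> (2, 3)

// maze.sense(dir→east) -> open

// stack.push(x→east) -> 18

// maze.move(dir→east) -> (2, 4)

// maze.sense(dir→north) -> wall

// stack.pop() -> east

// maze.move(dir→west) -> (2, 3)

// maze.sense(dir→north) -> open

// stack.push(x→north) -> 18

// maze.move(dir→north) -> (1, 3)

// maze.sense(dir→north) -> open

// stack.push(x→north) -> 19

// maze.move(dir→north) -> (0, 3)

// maze.sense(dir→east) -> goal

// maze.move(dir→east) -> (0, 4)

Answer: (0, 4)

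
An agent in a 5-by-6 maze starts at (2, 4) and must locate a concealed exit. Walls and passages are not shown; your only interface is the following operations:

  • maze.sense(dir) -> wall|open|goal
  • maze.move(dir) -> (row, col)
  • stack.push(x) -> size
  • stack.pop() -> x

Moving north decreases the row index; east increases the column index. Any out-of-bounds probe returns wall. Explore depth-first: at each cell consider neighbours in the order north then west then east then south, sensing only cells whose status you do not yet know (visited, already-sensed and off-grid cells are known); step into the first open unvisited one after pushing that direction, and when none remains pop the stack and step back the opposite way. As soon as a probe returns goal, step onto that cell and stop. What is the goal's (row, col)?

Act: maze.sense[dir: north]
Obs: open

Act: stack.push[x: north]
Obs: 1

Act: maze.move[dir: north]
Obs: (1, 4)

Act: maze.sense[dir: north]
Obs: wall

Act: maze.sense[dir: west]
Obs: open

Act: stack.push[x: west]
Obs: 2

Act: maze.move[dir: west]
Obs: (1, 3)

Act: maze.sense[dir: north]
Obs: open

Act: stack.push[x: north]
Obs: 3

Act: maze.move[dir: north]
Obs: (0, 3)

Act: maze.sense[dir: west]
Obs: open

Act: stack.push[x: west]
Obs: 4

Act: maze.move[dir: west]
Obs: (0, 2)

Act: maze.sense[dir: west]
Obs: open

Act: stack.push[x: west]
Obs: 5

Act: maze.move[dir: west]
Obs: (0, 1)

Act: maze.sense[dir: west]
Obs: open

Act: stack.push[x: west]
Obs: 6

Act: maze.move[dir: west]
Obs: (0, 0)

Act: maze.sense[dir: south]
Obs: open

Act: stack.push[x: south]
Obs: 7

Act: maze.move[dir: south]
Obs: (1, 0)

Act: maze.sense[dir: east]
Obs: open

Act: stack.push[x: east]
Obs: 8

Act: maze.move[dir: east]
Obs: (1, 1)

Act: maze.sense[dir: east]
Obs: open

Act: stack.push[x: east]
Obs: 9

Act: maze.move[dir: east]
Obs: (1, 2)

Act: maze.sense[dir: south]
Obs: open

Act: stack.push[x: south]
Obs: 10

Act: maze.move[dir: south]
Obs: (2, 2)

Act: maze.sense[dir: west]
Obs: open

Act: stack.push[x: west]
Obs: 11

Act: maze.move[dir: west]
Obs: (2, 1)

Act: maze.sense[dir: west]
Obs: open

Act: stack.push[x: west]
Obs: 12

Act: maze.move[dir: west]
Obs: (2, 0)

Act: maze.sense[dir: south]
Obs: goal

Act: maze.move[dir: south]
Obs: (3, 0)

Answer: (3, 0)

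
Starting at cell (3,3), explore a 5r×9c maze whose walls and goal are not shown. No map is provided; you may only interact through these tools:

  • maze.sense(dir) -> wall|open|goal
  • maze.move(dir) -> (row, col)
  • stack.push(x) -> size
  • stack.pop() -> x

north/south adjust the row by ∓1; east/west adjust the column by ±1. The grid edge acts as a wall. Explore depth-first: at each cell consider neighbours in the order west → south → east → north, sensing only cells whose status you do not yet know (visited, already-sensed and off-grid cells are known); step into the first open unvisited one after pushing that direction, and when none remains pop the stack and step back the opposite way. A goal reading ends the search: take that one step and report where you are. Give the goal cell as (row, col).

-> maze.sense(dir='west')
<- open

-> stack.push(x='west')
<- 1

-> maze.move(dir='west')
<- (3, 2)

-> maze.sense(dir='west')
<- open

-> stack.push(x='west')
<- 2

-> maze.move(dir='west')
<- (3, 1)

-> maze.sense(dir='west')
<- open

-> stack.push(x='west')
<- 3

-> maze.move(dir='west')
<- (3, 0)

-> maze.sense(dir='south')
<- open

-> stack.push(x='south')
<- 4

-> maze.move(dir='south')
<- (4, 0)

-> maze.sense(dir='east')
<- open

-> stack.push(x='east')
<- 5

-> maze.move(dir='east')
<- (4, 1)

-> maze.sense(dir='east')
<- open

-> stack.push(x='east')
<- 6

-> maze.move(dir='east')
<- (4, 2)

-> maze.sense(dir='east')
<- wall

-> stack.pop()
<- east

-> maze.move(dir='west')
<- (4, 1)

-> stack.pop()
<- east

-> maze.move(dir='west')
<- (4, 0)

-> stack.pop()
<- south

-> maze.move(dir='north')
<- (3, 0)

-> maze.sense(dir='north')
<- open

-> stack.push(x='north')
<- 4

-> maze.move(dir='north')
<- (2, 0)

-> maze.sense(dir='east')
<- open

-> stack.push(x='east')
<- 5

-> maze.move(dir='east')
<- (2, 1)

-> maze.sense(dir='east')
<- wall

-> maze.sense(dir='north')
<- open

-> stack.push(x='north')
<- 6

-> maze.move(dir='north')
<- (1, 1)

-> maze.sense(dir='west')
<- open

-> stack.push(x='west')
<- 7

-> maze.move(dir='west')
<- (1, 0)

-> maze.sense(dir='north')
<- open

-> stack.push(x='north')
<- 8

-> maze.move(dir='north')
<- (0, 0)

-> maze.sense(dir='east')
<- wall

-> stack.pop()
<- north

-> maze.move(dir='south')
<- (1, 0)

-> stack.pop()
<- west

-> maze.move(dir='east')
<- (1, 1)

-> maze.sense(dir='east')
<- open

-> stack.push(x='east')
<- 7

-> maze.move(dir='east')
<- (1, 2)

-> maze.sense(dir='east')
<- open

-> stack.push(x='east')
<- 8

-> maze.move(dir='east')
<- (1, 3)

-> maze.sense(dir='south')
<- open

-> stack.push(x='south')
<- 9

-> maze.move(dir='south')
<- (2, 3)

-> maze.sense(dir='east')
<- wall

-> stack.pop()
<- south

-> maze.move(dir='north')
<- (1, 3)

-> maze.sense(dir='east')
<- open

-> stack.push(x='east')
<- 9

-> maze.move(dir='east')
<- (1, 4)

-> maze.sense(dir='east')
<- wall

-> maze.sense(dir='north')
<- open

-> stack.push(x='north')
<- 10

-> maze.move(dir='north')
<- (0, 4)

-> maze.sense(dir='west')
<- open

-> stack.push(x='west')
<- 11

-> maze.move(dir='west')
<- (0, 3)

-> maze.sense(dir='west')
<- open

-> stack.push(x='west')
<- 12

-> maze.move(dir='west')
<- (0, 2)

-> stack.pop()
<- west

-> maze.move(dir='east')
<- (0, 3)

-> stack.pop()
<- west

-> maze.move(dir='east')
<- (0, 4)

-> maze.sense(dir='east')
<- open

-> stack.push(x='east')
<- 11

-> maze.move(dir='east')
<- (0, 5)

-> maze.sense(dir='east')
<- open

-> stack.push(x='east')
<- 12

-> maze.move(dir='east')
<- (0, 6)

-> maze.sense(dir='south')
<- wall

-> maze.sense(dir='east')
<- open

-> stack.push(x='east')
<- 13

-> maze.move(dir='east')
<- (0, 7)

-> maze.sense(dir='south')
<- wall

-> maze.sense(dir='east')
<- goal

-> maze.move(dir='east')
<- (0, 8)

Answer: (0, 8)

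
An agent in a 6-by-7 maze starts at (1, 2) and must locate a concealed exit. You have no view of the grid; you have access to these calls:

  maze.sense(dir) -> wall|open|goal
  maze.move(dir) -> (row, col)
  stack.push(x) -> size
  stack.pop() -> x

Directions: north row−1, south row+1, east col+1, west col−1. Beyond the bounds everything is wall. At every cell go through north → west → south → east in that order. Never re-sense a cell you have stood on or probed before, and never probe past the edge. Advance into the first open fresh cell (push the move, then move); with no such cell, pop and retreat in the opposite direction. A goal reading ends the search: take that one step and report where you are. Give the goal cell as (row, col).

Step: maze.sense[dir=north]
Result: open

Step: stack.push[x=north]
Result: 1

Step: maze.move[dir=north]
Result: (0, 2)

Step: maze.sense[dir=west]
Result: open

Step: stack.push[x=west]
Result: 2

Step: maze.move[dir=west]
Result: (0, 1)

Step: maze.sense[dir=west]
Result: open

Step: stack.push[x=west]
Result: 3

Step: maze.move[dir=west]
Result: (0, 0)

Step: maze.sense[dir=south]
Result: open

Step: stack.push[x=south]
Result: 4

Step: maze.move[dir=south]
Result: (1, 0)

Step: maze.sense[dir=south]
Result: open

Step: stack.push[x=south]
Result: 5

Step: maze.move[dir=south]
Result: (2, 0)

Step: maze.sense[dir=south]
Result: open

Step: stack.push[x=south]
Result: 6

Step: maze.move[dir=south]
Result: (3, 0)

Step: maze.sense[dir=south]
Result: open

Step: stack.push[x=south]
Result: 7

Step: maze.move[dir=south]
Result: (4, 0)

Step: maze.sense[dir=south]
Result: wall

Step: maze.sense[dir=east]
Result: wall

Step: stack.pop[]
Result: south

Step: maze.move[dir=north]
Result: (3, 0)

Step: maze.sense[dir=east]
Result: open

Step: stack.push[x=east]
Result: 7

Step: maze.move[dir=east]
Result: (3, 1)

Step: maze.sense[dir=north]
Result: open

Step: stack.push[x=north]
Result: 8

Step: maze.move[dir=north]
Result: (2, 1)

Step: maze.sense[dir=north]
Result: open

Step: stack.push[x=north]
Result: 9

Step: maze.move[dir=north]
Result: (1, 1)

Step: stack.pop[]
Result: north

Step: maze.move[dir=south]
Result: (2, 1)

Step: maze.sense[dir=east]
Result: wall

Step: stack.pop[]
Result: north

Step: maze.move[dir=south]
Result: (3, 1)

Step: maze.sense[dir=east]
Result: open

Step: stack.push[x=east]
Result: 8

Step: maze.move[dir=east]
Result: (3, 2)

Step: maze.sense[dir=south]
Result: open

Step: stack.push[x=south]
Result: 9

Step: maze.move[dir=south]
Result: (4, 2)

Step: maze.sense[dir=south]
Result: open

Step: stack.push[x=south]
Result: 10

Step: maze.move[dir=south]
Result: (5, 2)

Step: maze.sense[dir=west]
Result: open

Step: stack.push[x=west]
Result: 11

Step: maze.move[dir=west]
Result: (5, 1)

Step: stack.pop[]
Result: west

Step: maze.move[dir=east]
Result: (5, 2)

Step: maze.sense[dir=east]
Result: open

Step: stack.push[x=east]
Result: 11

Step: maze.move[dir=east]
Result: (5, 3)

Step: maze.sense[dir=north]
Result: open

Step: stack.push[x=north]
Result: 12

Step: maze.move[dir=north]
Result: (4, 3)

Step: maze.sense[dir=north]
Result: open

Step: stack.push[x=north]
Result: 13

Step: maze.move[dir=north]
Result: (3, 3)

Step: maze.sense[dir=north]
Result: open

Step: stack.push[x=north]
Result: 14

Step: maze.move[dir=north]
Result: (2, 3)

Step: maze.sense[dir=north]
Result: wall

Step: maze.sense[dir=east]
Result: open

Step: stack.push[x=east]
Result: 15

Step: maze.move[dir=east]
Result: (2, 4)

Step: maze.sense[dir=north]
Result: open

Step: stack.push[x=north]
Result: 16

Step: maze.move[dir=north]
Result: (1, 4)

Step: maze.sense[dir=north]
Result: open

Step: stack.push[x=north]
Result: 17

Step: maze.move[dir=north]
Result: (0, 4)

Step: maze.sense[dir=west]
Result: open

Step: stack.push[x=west]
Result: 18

Step: maze.move[dir=west]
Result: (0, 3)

Step: stack.pop[]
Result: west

Step: maze.move[dir=east]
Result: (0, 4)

Step: maze.sense[dir=east]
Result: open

Step: stack.push[x=east]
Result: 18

Step: maze.move[dir=east]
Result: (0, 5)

Step: maze.sense[dir=south]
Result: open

Step: stack.push[x=south]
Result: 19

Step: maze.move[dir=south]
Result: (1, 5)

Step: maze.sense[dir=south]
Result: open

Step: stack.push[x=south]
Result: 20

Step: maze.move[dir=south]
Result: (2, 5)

Step: maze.sense[dir=south]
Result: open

Step: stack.push[x=south]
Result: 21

Step: maze.move[dir=south]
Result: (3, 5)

Step: maze.sense[dir=west]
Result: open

Step: stack.push[x=west]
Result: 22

Step: maze.move[dir=west]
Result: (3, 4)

Step: maze.sense[dir=south]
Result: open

Step: stack.push[x=south]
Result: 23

Step: maze.move[dir=south]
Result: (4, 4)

Step: maze.sense[dir=south]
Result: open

Step: stack.push[x=south]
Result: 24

Step: maze.move[dir=south]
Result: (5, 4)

Step: maze.sense[dir=east]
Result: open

Step: stack.push[x=east]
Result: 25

Step: maze.move[dir=east]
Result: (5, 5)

Step: maze.sense[dir=north]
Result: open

Step: stack.push[x=north]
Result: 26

Step: maze.move[dir=north]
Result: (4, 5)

Step: maze.sense[dir=east]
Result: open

Step: stack.push[x=east]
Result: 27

Step: maze.move[dir=east]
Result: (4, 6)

Step: maze.sense[dir=north]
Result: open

Step: stack.push[x=north]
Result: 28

Step: maze.move[dir=north]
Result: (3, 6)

Step: maze.sense[dir=north]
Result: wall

Step: stack.pop[]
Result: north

Step: maze.move[dir=south]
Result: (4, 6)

Step: maze.sense[dir=south]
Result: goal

Step: maze.move[dir=south]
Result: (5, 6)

Answer: (5, 6)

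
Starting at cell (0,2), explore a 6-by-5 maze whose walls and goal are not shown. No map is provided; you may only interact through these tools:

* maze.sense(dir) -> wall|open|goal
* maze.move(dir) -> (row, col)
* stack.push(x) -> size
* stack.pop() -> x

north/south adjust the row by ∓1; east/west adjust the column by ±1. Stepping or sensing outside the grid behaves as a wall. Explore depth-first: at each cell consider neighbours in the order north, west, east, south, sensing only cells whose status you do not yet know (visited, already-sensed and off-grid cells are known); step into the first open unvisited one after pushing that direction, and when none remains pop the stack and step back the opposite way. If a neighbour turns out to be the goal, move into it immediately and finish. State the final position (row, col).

[in] sense dir=west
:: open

[in] push x=west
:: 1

[in] move dir=west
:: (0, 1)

[in] sense dir=west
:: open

[in] push x=west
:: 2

[in] move dir=west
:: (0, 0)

[in] sense dir=south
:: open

[in] push x=south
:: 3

[in] move dir=south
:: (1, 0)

[in] sense dir=east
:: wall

[in] sense dir=south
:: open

[in] push x=south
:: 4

[in] move dir=south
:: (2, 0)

[in] sense dir=east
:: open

[in] push x=east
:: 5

[in] move dir=east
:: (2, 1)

[in] sense dir=east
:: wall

[in] sense dir=south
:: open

[in] push x=south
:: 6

[in] move dir=south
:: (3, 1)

[in] sense dir=west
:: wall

[in] sense dir=east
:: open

[in] push x=east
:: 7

[in] move dir=east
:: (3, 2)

[in] sense dir=east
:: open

[in] push x=east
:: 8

[in] move dir=east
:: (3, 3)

[in] sense dir=north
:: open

[in] push x=north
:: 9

[in] move dir=north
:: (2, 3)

[in] sense dir=north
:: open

[in] push x=north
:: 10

[in] move dir=north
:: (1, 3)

[in] sense dir=north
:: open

[in] push x=north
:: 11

[in] move dir=north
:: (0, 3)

[in] sense dir=east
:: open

[in] push x=east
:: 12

[in] move dir=east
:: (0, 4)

[in] sense dir=south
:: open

[in] push x=south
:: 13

[in] move dir=south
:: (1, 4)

[in] sense dir=south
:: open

[in] push x=south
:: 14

[in] move dir=south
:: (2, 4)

[in] sense dir=south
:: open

[in] push x=south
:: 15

[in] move dir=south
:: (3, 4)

[in] sense dir=south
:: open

[in] push x=south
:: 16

[in] move dir=south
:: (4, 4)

[in] sense dir=west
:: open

[in] push x=west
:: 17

[in] move dir=west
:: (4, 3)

[in] sense dir=west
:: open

[in] push x=west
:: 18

[in] move dir=west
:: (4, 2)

[in] sense dir=west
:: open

[in] push x=west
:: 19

[in] move dir=west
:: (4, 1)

[in] sense dir=west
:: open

[in] push x=west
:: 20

[in] move dir=west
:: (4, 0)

[in] sense dir=south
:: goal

[in] move dir=south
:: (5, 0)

Answer: (5, 0)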